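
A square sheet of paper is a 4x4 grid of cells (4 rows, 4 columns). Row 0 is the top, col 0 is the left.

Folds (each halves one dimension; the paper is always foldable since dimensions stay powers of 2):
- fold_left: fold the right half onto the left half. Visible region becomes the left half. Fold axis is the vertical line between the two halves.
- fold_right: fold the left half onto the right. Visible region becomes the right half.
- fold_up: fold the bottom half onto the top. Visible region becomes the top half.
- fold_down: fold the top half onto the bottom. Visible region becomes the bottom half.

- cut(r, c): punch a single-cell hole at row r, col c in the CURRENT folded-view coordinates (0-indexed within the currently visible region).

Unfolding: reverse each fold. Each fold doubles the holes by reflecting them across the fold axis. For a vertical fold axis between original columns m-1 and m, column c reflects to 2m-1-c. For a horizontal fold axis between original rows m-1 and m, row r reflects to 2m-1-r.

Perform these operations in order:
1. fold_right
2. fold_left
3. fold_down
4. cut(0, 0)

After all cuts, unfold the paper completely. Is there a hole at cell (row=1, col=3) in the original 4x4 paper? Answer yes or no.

Answer: yes

Derivation:
Op 1 fold_right: fold axis v@2; visible region now rows[0,4) x cols[2,4) = 4x2
Op 2 fold_left: fold axis v@3; visible region now rows[0,4) x cols[2,3) = 4x1
Op 3 fold_down: fold axis h@2; visible region now rows[2,4) x cols[2,3) = 2x1
Op 4 cut(0, 0): punch at orig (2,2); cuts so far [(2, 2)]; region rows[2,4) x cols[2,3) = 2x1
Unfold 1 (reflect across h@2): 2 holes -> [(1, 2), (2, 2)]
Unfold 2 (reflect across v@3): 4 holes -> [(1, 2), (1, 3), (2, 2), (2, 3)]
Unfold 3 (reflect across v@2): 8 holes -> [(1, 0), (1, 1), (1, 2), (1, 3), (2, 0), (2, 1), (2, 2), (2, 3)]
Holes: [(1, 0), (1, 1), (1, 2), (1, 3), (2, 0), (2, 1), (2, 2), (2, 3)]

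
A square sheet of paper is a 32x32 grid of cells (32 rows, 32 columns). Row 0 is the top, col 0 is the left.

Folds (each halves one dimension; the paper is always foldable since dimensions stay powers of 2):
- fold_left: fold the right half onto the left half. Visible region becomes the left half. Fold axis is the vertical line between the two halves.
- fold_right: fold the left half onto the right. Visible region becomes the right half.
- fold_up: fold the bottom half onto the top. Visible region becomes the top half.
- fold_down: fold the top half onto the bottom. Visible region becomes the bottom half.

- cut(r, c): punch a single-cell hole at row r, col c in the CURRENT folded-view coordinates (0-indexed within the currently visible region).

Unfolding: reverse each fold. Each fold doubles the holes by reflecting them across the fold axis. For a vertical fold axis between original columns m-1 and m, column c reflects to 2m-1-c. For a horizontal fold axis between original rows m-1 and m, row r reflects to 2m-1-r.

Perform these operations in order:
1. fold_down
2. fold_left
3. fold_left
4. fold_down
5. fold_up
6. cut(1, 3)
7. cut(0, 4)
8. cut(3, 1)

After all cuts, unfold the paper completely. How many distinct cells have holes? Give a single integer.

Op 1 fold_down: fold axis h@16; visible region now rows[16,32) x cols[0,32) = 16x32
Op 2 fold_left: fold axis v@16; visible region now rows[16,32) x cols[0,16) = 16x16
Op 3 fold_left: fold axis v@8; visible region now rows[16,32) x cols[0,8) = 16x8
Op 4 fold_down: fold axis h@24; visible region now rows[24,32) x cols[0,8) = 8x8
Op 5 fold_up: fold axis h@28; visible region now rows[24,28) x cols[0,8) = 4x8
Op 6 cut(1, 3): punch at orig (25,3); cuts so far [(25, 3)]; region rows[24,28) x cols[0,8) = 4x8
Op 7 cut(0, 4): punch at orig (24,4); cuts so far [(24, 4), (25, 3)]; region rows[24,28) x cols[0,8) = 4x8
Op 8 cut(3, 1): punch at orig (27,1); cuts so far [(24, 4), (25, 3), (27, 1)]; region rows[24,28) x cols[0,8) = 4x8
Unfold 1 (reflect across h@28): 6 holes -> [(24, 4), (25, 3), (27, 1), (28, 1), (30, 3), (31, 4)]
Unfold 2 (reflect across h@24): 12 holes -> [(16, 4), (17, 3), (19, 1), (20, 1), (22, 3), (23, 4), (24, 4), (25, 3), (27, 1), (28, 1), (30, 3), (31, 4)]
Unfold 3 (reflect across v@8): 24 holes -> [(16, 4), (16, 11), (17, 3), (17, 12), (19, 1), (19, 14), (20, 1), (20, 14), (22, 3), (22, 12), (23, 4), (23, 11), (24, 4), (24, 11), (25, 3), (25, 12), (27, 1), (27, 14), (28, 1), (28, 14), (30, 3), (30, 12), (31, 4), (31, 11)]
Unfold 4 (reflect across v@16): 48 holes -> [(16, 4), (16, 11), (16, 20), (16, 27), (17, 3), (17, 12), (17, 19), (17, 28), (19, 1), (19, 14), (19, 17), (19, 30), (20, 1), (20, 14), (20, 17), (20, 30), (22, 3), (22, 12), (22, 19), (22, 28), (23, 4), (23, 11), (23, 20), (23, 27), (24, 4), (24, 11), (24, 20), (24, 27), (25, 3), (25, 12), (25, 19), (25, 28), (27, 1), (27, 14), (27, 17), (27, 30), (28, 1), (28, 14), (28, 17), (28, 30), (30, 3), (30, 12), (30, 19), (30, 28), (31, 4), (31, 11), (31, 20), (31, 27)]
Unfold 5 (reflect across h@16): 96 holes -> [(0, 4), (0, 11), (0, 20), (0, 27), (1, 3), (1, 12), (1, 19), (1, 28), (3, 1), (3, 14), (3, 17), (3, 30), (4, 1), (4, 14), (4, 17), (4, 30), (6, 3), (6, 12), (6, 19), (6, 28), (7, 4), (7, 11), (7, 20), (7, 27), (8, 4), (8, 11), (8, 20), (8, 27), (9, 3), (9, 12), (9, 19), (9, 28), (11, 1), (11, 14), (11, 17), (11, 30), (12, 1), (12, 14), (12, 17), (12, 30), (14, 3), (14, 12), (14, 19), (14, 28), (15, 4), (15, 11), (15, 20), (15, 27), (16, 4), (16, 11), (16, 20), (16, 27), (17, 3), (17, 12), (17, 19), (17, 28), (19, 1), (19, 14), (19, 17), (19, 30), (20, 1), (20, 14), (20, 17), (20, 30), (22, 3), (22, 12), (22, 19), (22, 28), (23, 4), (23, 11), (23, 20), (23, 27), (24, 4), (24, 11), (24, 20), (24, 27), (25, 3), (25, 12), (25, 19), (25, 28), (27, 1), (27, 14), (27, 17), (27, 30), (28, 1), (28, 14), (28, 17), (28, 30), (30, 3), (30, 12), (30, 19), (30, 28), (31, 4), (31, 11), (31, 20), (31, 27)]

Answer: 96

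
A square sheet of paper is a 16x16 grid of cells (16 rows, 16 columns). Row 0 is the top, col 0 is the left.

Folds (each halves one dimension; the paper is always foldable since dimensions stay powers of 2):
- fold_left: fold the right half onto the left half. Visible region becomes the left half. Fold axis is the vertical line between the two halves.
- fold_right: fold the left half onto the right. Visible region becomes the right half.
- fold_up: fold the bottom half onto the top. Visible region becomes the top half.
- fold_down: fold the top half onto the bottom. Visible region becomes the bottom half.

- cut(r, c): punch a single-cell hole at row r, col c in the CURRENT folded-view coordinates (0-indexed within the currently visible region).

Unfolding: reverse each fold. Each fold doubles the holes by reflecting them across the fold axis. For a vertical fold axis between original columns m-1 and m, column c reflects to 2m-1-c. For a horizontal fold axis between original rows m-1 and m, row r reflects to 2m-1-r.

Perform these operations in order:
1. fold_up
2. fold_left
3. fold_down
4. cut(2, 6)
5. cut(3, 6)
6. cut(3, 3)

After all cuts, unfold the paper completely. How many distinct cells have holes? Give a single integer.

Answer: 24

Derivation:
Op 1 fold_up: fold axis h@8; visible region now rows[0,8) x cols[0,16) = 8x16
Op 2 fold_left: fold axis v@8; visible region now rows[0,8) x cols[0,8) = 8x8
Op 3 fold_down: fold axis h@4; visible region now rows[4,8) x cols[0,8) = 4x8
Op 4 cut(2, 6): punch at orig (6,6); cuts so far [(6, 6)]; region rows[4,8) x cols[0,8) = 4x8
Op 5 cut(3, 6): punch at orig (7,6); cuts so far [(6, 6), (7, 6)]; region rows[4,8) x cols[0,8) = 4x8
Op 6 cut(3, 3): punch at orig (7,3); cuts so far [(6, 6), (7, 3), (7, 6)]; region rows[4,8) x cols[0,8) = 4x8
Unfold 1 (reflect across h@4): 6 holes -> [(0, 3), (0, 6), (1, 6), (6, 6), (7, 3), (7, 6)]
Unfold 2 (reflect across v@8): 12 holes -> [(0, 3), (0, 6), (0, 9), (0, 12), (1, 6), (1, 9), (6, 6), (6, 9), (7, 3), (7, 6), (7, 9), (7, 12)]
Unfold 3 (reflect across h@8): 24 holes -> [(0, 3), (0, 6), (0, 9), (0, 12), (1, 6), (1, 9), (6, 6), (6, 9), (7, 3), (7, 6), (7, 9), (7, 12), (8, 3), (8, 6), (8, 9), (8, 12), (9, 6), (9, 9), (14, 6), (14, 9), (15, 3), (15, 6), (15, 9), (15, 12)]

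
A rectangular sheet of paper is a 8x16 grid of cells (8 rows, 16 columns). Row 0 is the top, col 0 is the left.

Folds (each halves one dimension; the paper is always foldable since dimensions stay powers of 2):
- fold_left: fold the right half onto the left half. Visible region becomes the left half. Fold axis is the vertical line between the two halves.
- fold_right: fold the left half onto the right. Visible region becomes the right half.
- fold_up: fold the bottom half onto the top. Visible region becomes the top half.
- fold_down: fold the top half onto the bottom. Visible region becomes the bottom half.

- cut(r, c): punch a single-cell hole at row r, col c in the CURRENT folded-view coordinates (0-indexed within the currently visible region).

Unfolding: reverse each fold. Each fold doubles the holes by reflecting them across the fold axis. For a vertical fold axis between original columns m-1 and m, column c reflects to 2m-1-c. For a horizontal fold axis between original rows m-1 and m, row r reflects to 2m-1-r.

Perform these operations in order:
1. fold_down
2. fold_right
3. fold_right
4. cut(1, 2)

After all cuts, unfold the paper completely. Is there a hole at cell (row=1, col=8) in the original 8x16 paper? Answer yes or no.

Op 1 fold_down: fold axis h@4; visible region now rows[4,8) x cols[0,16) = 4x16
Op 2 fold_right: fold axis v@8; visible region now rows[4,8) x cols[8,16) = 4x8
Op 3 fold_right: fold axis v@12; visible region now rows[4,8) x cols[12,16) = 4x4
Op 4 cut(1, 2): punch at orig (5,14); cuts so far [(5, 14)]; region rows[4,8) x cols[12,16) = 4x4
Unfold 1 (reflect across v@12): 2 holes -> [(5, 9), (5, 14)]
Unfold 2 (reflect across v@8): 4 holes -> [(5, 1), (5, 6), (5, 9), (5, 14)]
Unfold 3 (reflect across h@4): 8 holes -> [(2, 1), (2, 6), (2, 9), (2, 14), (5, 1), (5, 6), (5, 9), (5, 14)]
Holes: [(2, 1), (2, 6), (2, 9), (2, 14), (5, 1), (5, 6), (5, 9), (5, 14)]

Answer: no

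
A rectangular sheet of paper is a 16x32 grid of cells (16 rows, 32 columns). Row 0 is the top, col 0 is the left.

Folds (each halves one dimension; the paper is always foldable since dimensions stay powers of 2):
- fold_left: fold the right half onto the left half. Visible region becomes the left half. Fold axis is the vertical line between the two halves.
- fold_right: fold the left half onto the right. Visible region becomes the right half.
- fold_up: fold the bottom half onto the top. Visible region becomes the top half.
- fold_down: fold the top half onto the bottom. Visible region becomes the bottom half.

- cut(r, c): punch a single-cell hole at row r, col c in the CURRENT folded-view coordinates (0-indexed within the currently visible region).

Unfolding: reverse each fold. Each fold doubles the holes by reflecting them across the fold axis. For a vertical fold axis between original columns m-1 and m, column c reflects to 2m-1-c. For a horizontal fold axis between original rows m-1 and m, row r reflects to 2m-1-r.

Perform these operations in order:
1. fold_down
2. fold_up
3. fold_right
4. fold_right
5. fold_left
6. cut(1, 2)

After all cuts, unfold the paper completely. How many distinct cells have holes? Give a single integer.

Answer: 32

Derivation:
Op 1 fold_down: fold axis h@8; visible region now rows[8,16) x cols[0,32) = 8x32
Op 2 fold_up: fold axis h@12; visible region now rows[8,12) x cols[0,32) = 4x32
Op 3 fold_right: fold axis v@16; visible region now rows[8,12) x cols[16,32) = 4x16
Op 4 fold_right: fold axis v@24; visible region now rows[8,12) x cols[24,32) = 4x8
Op 5 fold_left: fold axis v@28; visible region now rows[8,12) x cols[24,28) = 4x4
Op 6 cut(1, 2): punch at orig (9,26); cuts so far [(9, 26)]; region rows[8,12) x cols[24,28) = 4x4
Unfold 1 (reflect across v@28): 2 holes -> [(9, 26), (9, 29)]
Unfold 2 (reflect across v@24): 4 holes -> [(9, 18), (9, 21), (9, 26), (9, 29)]
Unfold 3 (reflect across v@16): 8 holes -> [(9, 2), (9, 5), (9, 10), (9, 13), (9, 18), (9, 21), (9, 26), (9, 29)]
Unfold 4 (reflect across h@12): 16 holes -> [(9, 2), (9, 5), (9, 10), (9, 13), (9, 18), (9, 21), (9, 26), (9, 29), (14, 2), (14, 5), (14, 10), (14, 13), (14, 18), (14, 21), (14, 26), (14, 29)]
Unfold 5 (reflect across h@8): 32 holes -> [(1, 2), (1, 5), (1, 10), (1, 13), (1, 18), (1, 21), (1, 26), (1, 29), (6, 2), (6, 5), (6, 10), (6, 13), (6, 18), (6, 21), (6, 26), (6, 29), (9, 2), (9, 5), (9, 10), (9, 13), (9, 18), (9, 21), (9, 26), (9, 29), (14, 2), (14, 5), (14, 10), (14, 13), (14, 18), (14, 21), (14, 26), (14, 29)]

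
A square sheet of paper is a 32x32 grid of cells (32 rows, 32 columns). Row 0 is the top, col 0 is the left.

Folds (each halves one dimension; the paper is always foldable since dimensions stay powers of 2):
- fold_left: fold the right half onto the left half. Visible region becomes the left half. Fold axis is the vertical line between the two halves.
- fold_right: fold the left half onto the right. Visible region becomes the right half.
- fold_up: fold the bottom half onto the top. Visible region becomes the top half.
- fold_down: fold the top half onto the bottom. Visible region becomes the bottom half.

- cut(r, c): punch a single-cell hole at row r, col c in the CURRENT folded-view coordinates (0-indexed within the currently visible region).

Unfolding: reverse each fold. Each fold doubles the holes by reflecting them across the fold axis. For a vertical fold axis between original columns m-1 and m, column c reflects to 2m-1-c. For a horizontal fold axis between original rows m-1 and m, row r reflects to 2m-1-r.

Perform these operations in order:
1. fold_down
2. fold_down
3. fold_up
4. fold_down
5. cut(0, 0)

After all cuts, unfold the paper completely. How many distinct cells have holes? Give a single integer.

Answer: 16

Derivation:
Op 1 fold_down: fold axis h@16; visible region now rows[16,32) x cols[0,32) = 16x32
Op 2 fold_down: fold axis h@24; visible region now rows[24,32) x cols[0,32) = 8x32
Op 3 fold_up: fold axis h@28; visible region now rows[24,28) x cols[0,32) = 4x32
Op 4 fold_down: fold axis h@26; visible region now rows[26,28) x cols[0,32) = 2x32
Op 5 cut(0, 0): punch at orig (26,0); cuts so far [(26, 0)]; region rows[26,28) x cols[0,32) = 2x32
Unfold 1 (reflect across h@26): 2 holes -> [(25, 0), (26, 0)]
Unfold 2 (reflect across h@28): 4 holes -> [(25, 0), (26, 0), (29, 0), (30, 0)]
Unfold 3 (reflect across h@24): 8 holes -> [(17, 0), (18, 0), (21, 0), (22, 0), (25, 0), (26, 0), (29, 0), (30, 0)]
Unfold 4 (reflect across h@16): 16 holes -> [(1, 0), (2, 0), (5, 0), (6, 0), (9, 0), (10, 0), (13, 0), (14, 0), (17, 0), (18, 0), (21, 0), (22, 0), (25, 0), (26, 0), (29, 0), (30, 0)]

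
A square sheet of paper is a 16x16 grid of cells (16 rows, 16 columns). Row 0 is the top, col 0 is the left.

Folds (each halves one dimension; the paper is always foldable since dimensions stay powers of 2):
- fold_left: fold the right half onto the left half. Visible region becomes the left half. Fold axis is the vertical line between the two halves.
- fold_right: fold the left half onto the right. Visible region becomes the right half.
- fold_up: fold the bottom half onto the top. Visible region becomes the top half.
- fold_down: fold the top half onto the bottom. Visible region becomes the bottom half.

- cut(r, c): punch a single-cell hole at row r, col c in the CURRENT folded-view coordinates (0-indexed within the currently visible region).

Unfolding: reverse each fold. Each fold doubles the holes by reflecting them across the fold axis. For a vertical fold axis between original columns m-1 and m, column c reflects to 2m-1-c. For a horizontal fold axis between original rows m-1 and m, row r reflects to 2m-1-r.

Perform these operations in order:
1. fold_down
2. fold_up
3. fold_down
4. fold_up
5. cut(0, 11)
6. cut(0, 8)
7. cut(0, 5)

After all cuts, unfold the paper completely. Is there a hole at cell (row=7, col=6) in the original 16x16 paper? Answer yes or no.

Answer: no

Derivation:
Op 1 fold_down: fold axis h@8; visible region now rows[8,16) x cols[0,16) = 8x16
Op 2 fold_up: fold axis h@12; visible region now rows[8,12) x cols[0,16) = 4x16
Op 3 fold_down: fold axis h@10; visible region now rows[10,12) x cols[0,16) = 2x16
Op 4 fold_up: fold axis h@11; visible region now rows[10,11) x cols[0,16) = 1x16
Op 5 cut(0, 11): punch at orig (10,11); cuts so far [(10, 11)]; region rows[10,11) x cols[0,16) = 1x16
Op 6 cut(0, 8): punch at orig (10,8); cuts so far [(10, 8), (10, 11)]; region rows[10,11) x cols[0,16) = 1x16
Op 7 cut(0, 5): punch at orig (10,5); cuts so far [(10, 5), (10, 8), (10, 11)]; region rows[10,11) x cols[0,16) = 1x16
Unfold 1 (reflect across h@11): 6 holes -> [(10, 5), (10, 8), (10, 11), (11, 5), (11, 8), (11, 11)]
Unfold 2 (reflect across h@10): 12 holes -> [(8, 5), (8, 8), (8, 11), (9, 5), (9, 8), (9, 11), (10, 5), (10, 8), (10, 11), (11, 5), (11, 8), (11, 11)]
Unfold 3 (reflect across h@12): 24 holes -> [(8, 5), (8, 8), (8, 11), (9, 5), (9, 8), (9, 11), (10, 5), (10, 8), (10, 11), (11, 5), (11, 8), (11, 11), (12, 5), (12, 8), (12, 11), (13, 5), (13, 8), (13, 11), (14, 5), (14, 8), (14, 11), (15, 5), (15, 8), (15, 11)]
Unfold 4 (reflect across h@8): 48 holes -> [(0, 5), (0, 8), (0, 11), (1, 5), (1, 8), (1, 11), (2, 5), (2, 8), (2, 11), (3, 5), (3, 8), (3, 11), (4, 5), (4, 8), (4, 11), (5, 5), (5, 8), (5, 11), (6, 5), (6, 8), (6, 11), (7, 5), (7, 8), (7, 11), (8, 5), (8, 8), (8, 11), (9, 5), (9, 8), (9, 11), (10, 5), (10, 8), (10, 11), (11, 5), (11, 8), (11, 11), (12, 5), (12, 8), (12, 11), (13, 5), (13, 8), (13, 11), (14, 5), (14, 8), (14, 11), (15, 5), (15, 8), (15, 11)]
Holes: [(0, 5), (0, 8), (0, 11), (1, 5), (1, 8), (1, 11), (2, 5), (2, 8), (2, 11), (3, 5), (3, 8), (3, 11), (4, 5), (4, 8), (4, 11), (5, 5), (5, 8), (5, 11), (6, 5), (6, 8), (6, 11), (7, 5), (7, 8), (7, 11), (8, 5), (8, 8), (8, 11), (9, 5), (9, 8), (9, 11), (10, 5), (10, 8), (10, 11), (11, 5), (11, 8), (11, 11), (12, 5), (12, 8), (12, 11), (13, 5), (13, 8), (13, 11), (14, 5), (14, 8), (14, 11), (15, 5), (15, 8), (15, 11)]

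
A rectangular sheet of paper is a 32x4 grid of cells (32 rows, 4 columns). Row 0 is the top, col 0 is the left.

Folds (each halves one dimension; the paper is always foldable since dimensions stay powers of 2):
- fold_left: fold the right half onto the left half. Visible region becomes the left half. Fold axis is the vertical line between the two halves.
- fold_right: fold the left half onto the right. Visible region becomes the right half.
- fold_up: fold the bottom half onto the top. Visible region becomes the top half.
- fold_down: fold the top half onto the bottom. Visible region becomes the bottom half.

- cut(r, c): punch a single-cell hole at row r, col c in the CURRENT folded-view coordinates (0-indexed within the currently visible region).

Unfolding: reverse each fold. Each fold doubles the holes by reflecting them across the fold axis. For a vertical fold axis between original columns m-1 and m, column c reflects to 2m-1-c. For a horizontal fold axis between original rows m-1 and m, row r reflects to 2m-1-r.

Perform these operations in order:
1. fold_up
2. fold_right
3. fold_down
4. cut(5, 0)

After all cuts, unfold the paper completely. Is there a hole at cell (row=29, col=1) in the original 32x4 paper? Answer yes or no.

Op 1 fold_up: fold axis h@16; visible region now rows[0,16) x cols[0,4) = 16x4
Op 2 fold_right: fold axis v@2; visible region now rows[0,16) x cols[2,4) = 16x2
Op 3 fold_down: fold axis h@8; visible region now rows[8,16) x cols[2,4) = 8x2
Op 4 cut(5, 0): punch at orig (13,2); cuts so far [(13, 2)]; region rows[8,16) x cols[2,4) = 8x2
Unfold 1 (reflect across h@8): 2 holes -> [(2, 2), (13, 2)]
Unfold 2 (reflect across v@2): 4 holes -> [(2, 1), (2, 2), (13, 1), (13, 2)]
Unfold 3 (reflect across h@16): 8 holes -> [(2, 1), (2, 2), (13, 1), (13, 2), (18, 1), (18, 2), (29, 1), (29, 2)]
Holes: [(2, 1), (2, 2), (13, 1), (13, 2), (18, 1), (18, 2), (29, 1), (29, 2)]

Answer: yes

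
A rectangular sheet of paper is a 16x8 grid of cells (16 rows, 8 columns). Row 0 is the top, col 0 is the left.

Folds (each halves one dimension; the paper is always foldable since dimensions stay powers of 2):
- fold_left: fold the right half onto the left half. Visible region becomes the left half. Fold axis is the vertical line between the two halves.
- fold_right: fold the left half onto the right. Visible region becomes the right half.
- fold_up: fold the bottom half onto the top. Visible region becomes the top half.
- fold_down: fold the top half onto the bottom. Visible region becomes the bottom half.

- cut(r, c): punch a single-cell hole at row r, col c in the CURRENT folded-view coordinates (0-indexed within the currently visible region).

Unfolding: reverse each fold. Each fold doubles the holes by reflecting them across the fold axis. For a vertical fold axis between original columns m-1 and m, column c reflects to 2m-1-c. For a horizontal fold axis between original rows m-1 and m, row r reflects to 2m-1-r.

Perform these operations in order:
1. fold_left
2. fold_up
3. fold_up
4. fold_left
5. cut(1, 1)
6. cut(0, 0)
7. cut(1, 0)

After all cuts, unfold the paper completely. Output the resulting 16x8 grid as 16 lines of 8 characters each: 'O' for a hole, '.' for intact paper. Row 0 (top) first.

Op 1 fold_left: fold axis v@4; visible region now rows[0,16) x cols[0,4) = 16x4
Op 2 fold_up: fold axis h@8; visible region now rows[0,8) x cols[0,4) = 8x4
Op 3 fold_up: fold axis h@4; visible region now rows[0,4) x cols[0,4) = 4x4
Op 4 fold_left: fold axis v@2; visible region now rows[0,4) x cols[0,2) = 4x2
Op 5 cut(1, 1): punch at orig (1,1); cuts so far [(1, 1)]; region rows[0,4) x cols[0,2) = 4x2
Op 6 cut(0, 0): punch at orig (0,0); cuts so far [(0, 0), (1, 1)]; region rows[0,4) x cols[0,2) = 4x2
Op 7 cut(1, 0): punch at orig (1,0); cuts so far [(0, 0), (1, 0), (1, 1)]; region rows[0,4) x cols[0,2) = 4x2
Unfold 1 (reflect across v@2): 6 holes -> [(0, 0), (0, 3), (1, 0), (1, 1), (1, 2), (1, 3)]
Unfold 2 (reflect across h@4): 12 holes -> [(0, 0), (0, 3), (1, 0), (1, 1), (1, 2), (1, 3), (6, 0), (6, 1), (6, 2), (6, 3), (7, 0), (7, 3)]
Unfold 3 (reflect across h@8): 24 holes -> [(0, 0), (0, 3), (1, 0), (1, 1), (1, 2), (1, 3), (6, 0), (6, 1), (6, 2), (6, 3), (7, 0), (7, 3), (8, 0), (8, 3), (9, 0), (9, 1), (9, 2), (9, 3), (14, 0), (14, 1), (14, 2), (14, 3), (15, 0), (15, 3)]
Unfold 4 (reflect across v@4): 48 holes -> [(0, 0), (0, 3), (0, 4), (0, 7), (1, 0), (1, 1), (1, 2), (1, 3), (1, 4), (1, 5), (1, 6), (1, 7), (6, 0), (6, 1), (6, 2), (6, 3), (6, 4), (6, 5), (6, 6), (6, 7), (7, 0), (7, 3), (7, 4), (7, 7), (8, 0), (8, 3), (8, 4), (8, 7), (9, 0), (9, 1), (9, 2), (9, 3), (9, 4), (9, 5), (9, 6), (9, 7), (14, 0), (14, 1), (14, 2), (14, 3), (14, 4), (14, 5), (14, 6), (14, 7), (15, 0), (15, 3), (15, 4), (15, 7)]

Answer: O..OO..O
OOOOOOOO
........
........
........
........
OOOOOOOO
O..OO..O
O..OO..O
OOOOOOOO
........
........
........
........
OOOOOOOO
O..OO..O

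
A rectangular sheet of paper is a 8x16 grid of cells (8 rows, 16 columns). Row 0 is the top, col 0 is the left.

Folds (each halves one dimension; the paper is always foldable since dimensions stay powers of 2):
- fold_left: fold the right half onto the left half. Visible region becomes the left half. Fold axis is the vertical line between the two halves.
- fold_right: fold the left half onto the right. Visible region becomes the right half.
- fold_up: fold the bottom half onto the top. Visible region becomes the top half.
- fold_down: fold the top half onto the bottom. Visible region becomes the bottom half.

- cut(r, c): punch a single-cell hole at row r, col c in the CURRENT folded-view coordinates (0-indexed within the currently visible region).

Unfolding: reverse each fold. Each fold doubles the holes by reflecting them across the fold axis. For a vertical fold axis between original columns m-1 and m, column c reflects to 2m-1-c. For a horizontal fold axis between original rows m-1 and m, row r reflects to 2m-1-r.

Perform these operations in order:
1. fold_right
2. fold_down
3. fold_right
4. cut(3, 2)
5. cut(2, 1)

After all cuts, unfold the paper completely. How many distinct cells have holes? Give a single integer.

Answer: 16

Derivation:
Op 1 fold_right: fold axis v@8; visible region now rows[0,8) x cols[8,16) = 8x8
Op 2 fold_down: fold axis h@4; visible region now rows[4,8) x cols[8,16) = 4x8
Op 3 fold_right: fold axis v@12; visible region now rows[4,8) x cols[12,16) = 4x4
Op 4 cut(3, 2): punch at orig (7,14); cuts so far [(7, 14)]; region rows[4,8) x cols[12,16) = 4x4
Op 5 cut(2, 1): punch at orig (6,13); cuts so far [(6, 13), (7, 14)]; region rows[4,8) x cols[12,16) = 4x4
Unfold 1 (reflect across v@12): 4 holes -> [(6, 10), (6, 13), (7, 9), (7, 14)]
Unfold 2 (reflect across h@4): 8 holes -> [(0, 9), (0, 14), (1, 10), (1, 13), (6, 10), (6, 13), (7, 9), (7, 14)]
Unfold 3 (reflect across v@8): 16 holes -> [(0, 1), (0, 6), (0, 9), (0, 14), (1, 2), (1, 5), (1, 10), (1, 13), (6, 2), (6, 5), (6, 10), (6, 13), (7, 1), (7, 6), (7, 9), (7, 14)]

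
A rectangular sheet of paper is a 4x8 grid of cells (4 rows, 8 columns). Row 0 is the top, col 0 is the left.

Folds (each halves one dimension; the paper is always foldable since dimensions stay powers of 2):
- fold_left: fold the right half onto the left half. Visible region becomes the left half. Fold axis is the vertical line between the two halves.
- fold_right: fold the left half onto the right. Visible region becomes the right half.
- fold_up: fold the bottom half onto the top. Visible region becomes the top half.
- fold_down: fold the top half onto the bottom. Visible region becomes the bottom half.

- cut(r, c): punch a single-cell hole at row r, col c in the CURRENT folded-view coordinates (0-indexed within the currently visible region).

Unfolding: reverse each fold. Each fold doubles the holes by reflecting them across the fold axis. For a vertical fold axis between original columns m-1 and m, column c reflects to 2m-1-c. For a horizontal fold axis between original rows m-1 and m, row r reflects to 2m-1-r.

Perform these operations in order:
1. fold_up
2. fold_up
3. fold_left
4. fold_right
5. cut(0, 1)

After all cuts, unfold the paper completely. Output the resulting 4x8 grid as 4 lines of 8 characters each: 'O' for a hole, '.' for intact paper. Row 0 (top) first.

Op 1 fold_up: fold axis h@2; visible region now rows[0,2) x cols[0,8) = 2x8
Op 2 fold_up: fold axis h@1; visible region now rows[0,1) x cols[0,8) = 1x8
Op 3 fold_left: fold axis v@4; visible region now rows[0,1) x cols[0,4) = 1x4
Op 4 fold_right: fold axis v@2; visible region now rows[0,1) x cols[2,4) = 1x2
Op 5 cut(0, 1): punch at orig (0,3); cuts so far [(0, 3)]; region rows[0,1) x cols[2,4) = 1x2
Unfold 1 (reflect across v@2): 2 holes -> [(0, 0), (0, 3)]
Unfold 2 (reflect across v@4): 4 holes -> [(0, 0), (0, 3), (0, 4), (0, 7)]
Unfold 3 (reflect across h@1): 8 holes -> [(0, 0), (0, 3), (0, 4), (0, 7), (1, 0), (1, 3), (1, 4), (1, 7)]
Unfold 4 (reflect across h@2): 16 holes -> [(0, 0), (0, 3), (0, 4), (0, 7), (1, 0), (1, 3), (1, 4), (1, 7), (2, 0), (2, 3), (2, 4), (2, 7), (3, 0), (3, 3), (3, 4), (3, 7)]

Answer: O..OO..O
O..OO..O
O..OO..O
O..OO..O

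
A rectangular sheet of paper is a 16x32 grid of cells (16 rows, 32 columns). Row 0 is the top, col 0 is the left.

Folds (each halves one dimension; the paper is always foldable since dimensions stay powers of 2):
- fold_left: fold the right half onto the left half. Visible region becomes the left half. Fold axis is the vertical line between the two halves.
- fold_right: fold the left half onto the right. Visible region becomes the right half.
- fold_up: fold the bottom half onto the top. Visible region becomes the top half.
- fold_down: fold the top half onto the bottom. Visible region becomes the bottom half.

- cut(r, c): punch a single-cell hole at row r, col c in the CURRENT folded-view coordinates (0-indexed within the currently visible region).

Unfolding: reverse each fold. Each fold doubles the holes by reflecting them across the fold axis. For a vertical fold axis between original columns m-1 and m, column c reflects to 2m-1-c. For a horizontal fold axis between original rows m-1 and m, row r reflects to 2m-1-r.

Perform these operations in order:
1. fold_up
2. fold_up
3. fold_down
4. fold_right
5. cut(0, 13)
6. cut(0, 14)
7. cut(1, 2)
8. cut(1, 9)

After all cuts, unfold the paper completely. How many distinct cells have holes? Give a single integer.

Answer: 64

Derivation:
Op 1 fold_up: fold axis h@8; visible region now rows[0,8) x cols[0,32) = 8x32
Op 2 fold_up: fold axis h@4; visible region now rows[0,4) x cols[0,32) = 4x32
Op 3 fold_down: fold axis h@2; visible region now rows[2,4) x cols[0,32) = 2x32
Op 4 fold_right: fold axis v@16; visible region now rows[2,4) x cols[16,32) = 2x16
Op 5 cut(0, 13): punch at orig (2,29); cuts so far [(2, 29)]; region rows[2,4) x cols[16,32) = 2x16
Op 6 cut(0, 14): punch at orig (2,30); cuts so far [(2, 29), (2, 30)]; region rows[2,4) x cols[16,32) = 2x16
Op 7 cut(1, 2): punch at orig (3,18); cuts so far [(2, 29), (2, 30), (3, 18)]; region rows[2,4) x cols[16,32) = 2x16
Op 8 cut(1, 9): punch at orig (3,25); cuts so far [(2, 29), (2, 30), (3, 18), (3, 25)]; region rows[2,4) x cols[16,32) = 2x16
Unfold 1 (reflect across v@16): 8 holes -> [(2, 1), (2, 2), (2, 29), (2, 30), (3, 6), (3, 13), (3, 18), (3, 25)]
Unfold 2 (reflect across h@2): 16 holes -> [(0, 6), (0, 13), (0, 18), (0, 25), (1, 1), (1, 2), (1, 29), (1, 30), (2, 1), (2, 2), (2, 29), (2, 30), (3, 6), (3, 13), (3, 18), (3, 25)]
Unfold 3 (reflect across h@4): 32 holes -> [(0, 6), (0, 13), (0, 18), (0, 25), (1, 1), (1, 2), (1, 29), (1, 30), (2, 1), (2, 2), (2, 29), (2, 30), (3, 6), (3, 13), (3, 18), (3, 25), (4, 6), (4, 13), (4, 18), (4, 25), (5, 1), (5, 2), (5, 29), (5, 30), (6, 1), (6, 2), (6, 29), (6, 30), (7, 6), (7, 13), (7, 18), (7, 25)]
Unfold 4 (reflect across h@8): 64 holes -> [(0, 6), (0, 13), (0, 18), (0, 25), (1, 1), (1, 2), (1, 29), (1, 30), (2, 1), (2, 2), (2, 29), (2, 30), (3, 6), (3, 13), (3, 18), (3, 25), (4, 6), (4, 13), (4, 18), (4, 25), (5, 1), (5, 2), (5, 29), (5, 30), (6, 1), (6, 2), (6, 29), (6, 30), (7, 6), (7, 13), (7, 18), (7, 25), (8, 6), (8, 13), (8, 18), (8, 25), (9, 1), (9, 2), (9, 29), (9, 30), (10, 1), (10, 2), (10, 29), (10, 30), (11, 6), (11, 13), (11, 18), (11, 25), (12, 6), (12, 13), (12, 18), (12, 25), (13, 1), (13, 2), (13, 29), (13, 30), (14, 1), (14, 2), (14, 29), (14, 30), (15, 6), (15, 13), (15, 18), (15, 25)]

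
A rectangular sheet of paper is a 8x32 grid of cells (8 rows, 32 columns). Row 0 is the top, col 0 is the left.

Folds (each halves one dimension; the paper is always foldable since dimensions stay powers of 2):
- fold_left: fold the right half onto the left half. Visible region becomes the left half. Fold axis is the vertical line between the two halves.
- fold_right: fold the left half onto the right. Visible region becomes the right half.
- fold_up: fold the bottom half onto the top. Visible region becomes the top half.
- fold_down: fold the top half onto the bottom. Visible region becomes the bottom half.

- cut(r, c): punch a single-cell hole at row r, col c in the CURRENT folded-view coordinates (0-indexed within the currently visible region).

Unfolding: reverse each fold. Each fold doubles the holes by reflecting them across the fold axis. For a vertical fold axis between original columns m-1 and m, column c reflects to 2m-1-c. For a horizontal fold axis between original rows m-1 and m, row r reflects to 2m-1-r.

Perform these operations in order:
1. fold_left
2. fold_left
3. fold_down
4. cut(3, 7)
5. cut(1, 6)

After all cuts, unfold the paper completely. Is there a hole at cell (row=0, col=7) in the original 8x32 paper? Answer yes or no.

Op 1 fold_left: fold axis v@16; visible region now rows[0,8) x cols[0,16) = 8x16
Op 2 fold_left: fold axis v@8; visible region now rows[0,8) x cols[0,8) = 8x8
Op 3 fold_down: fold axis h@4; visible region now rows[4,8) x cols[0,8) = 4x8
Op 4 cut(3, 7): punch at orig (7,7); cuts so far [(7, 7)]; region rows[4,8) x cols[0,8) = 4x8
Op 5 cut(1, 6): punch at orig (5,6); cuts so far [(5, 6), (7, 7)]; region rows[4,8) x cols[0,8) = 4x8
Unfold 1 (reflect across h@4): 4 holes -> [(0, 7), (2, 6), (5, 6), (7, 7)]
Unfold 2 (reflect across v@8): 8 holes -> [(0, 7), (0, 8), (2, 6), (2, 9), (5, 6), (5, 9), (7, 7), (7, 8)]
Unfold 3 (reflect across v@16): 16 holes -> [(0, 7), (0, 8), (0, 23), (0, 24), (2, 6), (2, 9), (2, 22), (2, 25), (5, 6), (5, 9), (5, 22), (5, 25), (7, 7), (7, 8), (7, 23), (7, 24)]
Holes: [(0, 7), (0, 8), (0, 23), (0, 24), (2, 6), (2, 9), (2, 22), (2, 25), (5, 6), (5, 9), (5, 22), (5, 25), (7, 7), (7, 8), (7, 23), (7, 24)]

Answer: yes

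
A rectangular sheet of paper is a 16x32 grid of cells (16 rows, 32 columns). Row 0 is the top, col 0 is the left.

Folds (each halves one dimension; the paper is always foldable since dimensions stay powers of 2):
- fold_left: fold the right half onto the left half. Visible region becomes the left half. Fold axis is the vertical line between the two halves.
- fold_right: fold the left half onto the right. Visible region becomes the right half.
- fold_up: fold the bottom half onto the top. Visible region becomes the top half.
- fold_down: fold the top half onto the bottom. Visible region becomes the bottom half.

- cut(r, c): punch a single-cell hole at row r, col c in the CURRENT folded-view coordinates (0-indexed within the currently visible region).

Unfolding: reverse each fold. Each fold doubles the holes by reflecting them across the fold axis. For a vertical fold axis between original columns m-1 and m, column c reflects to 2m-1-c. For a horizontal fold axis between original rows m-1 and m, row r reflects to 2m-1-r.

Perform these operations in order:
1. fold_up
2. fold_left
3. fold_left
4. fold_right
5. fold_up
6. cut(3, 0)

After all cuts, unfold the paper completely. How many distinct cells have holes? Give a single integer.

Answer: 32

Derivation:
Op 1 fold_up: fold axis h@8; visible region now rows[0,8) x cols[0,32) = 8x32
Op 2 fold_left: fold axis v@16; visible region now rows[0,8) x cols[0,16) = 8x16
Op 3 fold_left: fold axis v@8; visible region now rows[0,8) x cols[0,8) = 8x8
Op 4 fold_right: fold axis v@4; visible region now rows[0,8) x cols[4,8) = 8x4
Op 5 fold_up: fold axis h@4; visible region now rows[0,4) x cols[4,8) = 4x4
Op 6 cut(3, 0): punch at orig (3,4); cuts so far [(3, 4)]; region rows[0,4) x cols[4,8) = 4x4
Unfold 1 (reflect across h@4): 2 holes -> [(3, 4), (4, 4)]
Unfold 2 (reflect across v@4): 4 holes -> [(3, 3), (3, 4), (4, 3), (4, 4)]
Unfold 3 (reflect across v@8): 8 holes -> [(3, 3), (3, 4), (3, 11), (3, 12), (4, 3), (4, 4), (4, 11), (4, 12)]
Unfold 4 (reflect across v@16): 16 holes -> [(3, 3), (3, 4), (3, 11), (3, 12), (3, 19), (3, 20), (3, 27), (3, 28), (4, 3), (4, 4), (4, 11), (4, 12), (4, 19), (4, 20), (4, 27), (4, 28)]
Unfold 5 (reflect across h@8): 32 holes -> [(3, 3), (3, 4), (3, 11), (3, 12), (3, 19), (3, 20), (3, 27), (3, 28), (4, 3), (4, 4), (4, 11), (4, 12), (4, 19), (4, 20), (4, 27), (4, 28), (11, 3), (11, 4), (11, 11), (11, 12), (11, 19), (11, 20), (11, 27), (11, 28), (12, 3), (12, 4), (12, 11), (12, 12), (12, 19), (12, 20), (12, 27), (12, 28)]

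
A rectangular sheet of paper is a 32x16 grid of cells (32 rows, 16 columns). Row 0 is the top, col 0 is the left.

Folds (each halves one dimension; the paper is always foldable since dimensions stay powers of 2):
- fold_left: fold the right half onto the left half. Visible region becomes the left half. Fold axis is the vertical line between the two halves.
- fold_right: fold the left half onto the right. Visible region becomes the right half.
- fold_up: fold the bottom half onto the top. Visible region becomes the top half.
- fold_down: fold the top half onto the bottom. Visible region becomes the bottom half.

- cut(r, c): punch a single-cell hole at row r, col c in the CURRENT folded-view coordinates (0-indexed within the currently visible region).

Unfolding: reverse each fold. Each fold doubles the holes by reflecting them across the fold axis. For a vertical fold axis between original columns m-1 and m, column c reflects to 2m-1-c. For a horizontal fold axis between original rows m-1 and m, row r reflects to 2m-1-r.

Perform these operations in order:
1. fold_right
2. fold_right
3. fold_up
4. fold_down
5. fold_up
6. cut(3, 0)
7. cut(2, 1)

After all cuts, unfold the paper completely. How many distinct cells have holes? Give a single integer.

Answer: 64

Derivation:
Op 1 fold_right: fold axis v@8; visible region now rows[0,32) x cols[8,16) = 32x8
Op 2 fold_right: fold axis v@12; visible region now rows[0,32) x cols[12,16) = 32x4
Op 3 fold_up: fold axis h@16; visible region now rows[0,16) x cols[12,16) = 16x4
Op 4 fold_down: fold axis h@8; visible region now rows[8,16) x cols[12,16) = 8x4
Op 5 fold_up: fold axis h@12; visible region now rows[8,12) x cols[12,16) = 4x4
Op 6 cut(3, 0): punch at orig (11,12); cuts so far [(11, 12)]; region rows[8,12) x cols[12,16) = 4x4
Op 7 cut(2, 1): punch at orig (10,13); cuts so far [(10, 13), (11, 12)]; region rows[8,12) x cols[12,16) = 4x4
Unfold 1 (reflect across h@12): 4 holes -> [(10, 13), (11, 12), (12, 12), (13, 13)]
Unfold 2 (reflect across h@8): 8 holes -> [(2, 13), (3, 12), (4, 12), (5, 13), (10, 13), (11, 12), (12, 12), (13, 13)]
Unfold 3 (reflect across h@16): 16 holes -> [(2, 13), (3, 12), (4, 12), (5, 13), (10, 13), (11, 12), (12, 12), (13, 13), (18, 13), (19, 12), (20, 12), (21, 13), (26, 13), (27, 12), (28, 12), (29, 13)]
Unfold 4 (reflect across v@12): 32 holes -> [(2, 10), (2, 13), (3, 11), (3, 12), (4, 11), (4, 12), (5, 10), (5, 13), (10, 10), (10, 13), (11, 11), (11, 12), (12, 11), (12, 12), (13, 10), (13, 13), (18, 10), (18, 13), (19, 11), (19, 12), (20, 11), (20, 12), (21, 10), (21, 13), (26, 10), (26, 13), (27, 11), (27, 12), (28, 11), (28, 12), (29, 10), (29, 13)]
Unfold 5 (reflect across v@8): 64 holes -> [(2, 2), (2, 5), (2, 10), (2, 13), (3, 3), (3, 4), (3, 11), (3, 12), (4, 3), (4, 4), (4, 11), (4, 12), (5, 2), (5, 5), (5, 10), (5, 13), (10, 2), (10, 5), (10, 10), (10, 13), (11, 3), (11, 4), (11, 11), (11, 12), (12, 3), (12, 4), (12, 11), (12, 12), (13, 2), (13, 5), (13, 10), (13, 13), (18, 2), (18, 5), (18, 10), (18, 13), (19, 3), (19, 4), (19, 11), (19, 12), (20, 3), (20, 4), (20, 11), (20, 12), (21, 2), (21, 5), (21, 10), (21, 13), (26, 2), (26, 5), (26, 10), (26, 13), (27, 3), (27, 4), (27, 11), (27, 12), (28, 3), (28, 4), (28, 11), (28, 12), (29, 2), (29, 5), (29, 10), (29, 13)]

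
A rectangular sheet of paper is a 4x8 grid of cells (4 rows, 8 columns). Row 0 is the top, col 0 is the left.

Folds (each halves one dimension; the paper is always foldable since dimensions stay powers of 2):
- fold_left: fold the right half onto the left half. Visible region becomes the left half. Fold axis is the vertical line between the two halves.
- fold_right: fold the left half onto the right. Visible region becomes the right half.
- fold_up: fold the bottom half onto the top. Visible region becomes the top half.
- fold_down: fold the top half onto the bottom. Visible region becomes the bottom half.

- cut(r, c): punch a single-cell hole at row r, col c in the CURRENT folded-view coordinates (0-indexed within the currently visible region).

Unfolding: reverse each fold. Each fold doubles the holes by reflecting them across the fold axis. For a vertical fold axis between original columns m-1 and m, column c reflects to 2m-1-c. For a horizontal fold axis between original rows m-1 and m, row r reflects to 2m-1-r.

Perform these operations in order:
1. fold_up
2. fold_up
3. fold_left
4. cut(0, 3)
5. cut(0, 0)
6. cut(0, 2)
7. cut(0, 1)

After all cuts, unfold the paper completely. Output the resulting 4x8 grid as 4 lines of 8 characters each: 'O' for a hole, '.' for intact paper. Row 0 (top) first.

Answer: OOOOOOOO
OOOOOOOO
OOOOOOOO
OOOOOOOO

Derivation:
Op 1 fold_up: fold axis h@2; visible region now rows[0,2) x cols[0,8) = 2x8
Op 2 fold_up: fold axis h@1; visible region now rows[0,1) x cols[0,8) = 1x8
Op 3 fold_left: fold axis v@4; visible region now rows[0,1) x cols[0,4) = 1x4
Op 4 cut(0, 3): punch at orig (0,3); cuts so far [(0, 3)]; region rows[0,1) x cols[0,4) = 1x4
Op 5 cut(0, 0): punch at orig (0,0); cuts so far [(0, 0), (0, 3)]; region rows[0,1) x cols[0,4) = 1x4
Op 6 cut(0, 2): punch at orig (0,2); cuts so far [(0, 0), (0, 2), (0, 3)]; region rows[0,1) x cols[0,4) = 1x4
Op 7 cut(0, 1): punch at orig (0,1); cuts so far [(0, 0), (0, 1), (0, 2), (0, 3)]; region rows[0,1) x cols[0,4) = 1x4
Unfold 1 (reflect across v@4): 8 holes -> [(0, 0), (0, 1), (0, 2), (0, 3), (0, 4), (0, 5), (0, 6), (0, 7)]
Unfold 2 (reflect across h@1): 16 holes -> [(0, 0), (0, 1), (0, 2), (0, 3), (0, 4), (0, 5), (0, 6), (0, 7), (1, 0), (1, 1), (1, 2), (1, 3), (1, 4), (1, 5), (1, 6), (1, 7)]
Unfold 3 (reflect across h@2): 32 holes -> [(0, 0), (0, 1), (0, 2), (0, 3), (0, 4), (0, 5), (0, 6), (0, 7), (1, 0), (1, 1), (1, 2), (1, 3), (1, 4), (1, 5), (1, 6), (1, 7), (2, 0), (2, 1), (2, 2), (2, 3), (2, 4), (2, 5), (2, 6), (2, 7), (3, 0), (3, 1), (3, 2), (3, 3), (3, 4), (3, 5), (3, 6), (3, 7)]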